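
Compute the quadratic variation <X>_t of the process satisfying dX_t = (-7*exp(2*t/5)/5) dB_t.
<X>_t = 49*exp(4*t/5)/20 - 49/20

For an Itô process dX_t = a(t) dt + b(t) dB_t, the quadratic variation is <X>_t = int_0^t b(s)^2 ds (the drift term does not contribute). Here b(s) = -7*exp(2*s/5)/5, so
  b(s)^2 = 49*exp(4*s/5)/25.
Integrating from 0 to t:
  <X>_t = int_0^t (49*exp(4*s/5)/25) ds = 49*exp(4*t/5)/20 - 49/20.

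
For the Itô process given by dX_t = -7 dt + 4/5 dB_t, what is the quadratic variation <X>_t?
<X>_t = 16*t/25

For an Itô process dX_t = a(t) dt + b(t) dB_t, the quadratic variation is <X>_t = int_0^t b(s)^2 ds (the drift term does not contribute). Here b(s) = 4/5, so
  b(s)^2 = 16/25.
Integrating from 0 to t:
  <X>_t = int_0^t (16/25) ds = 16*t/25.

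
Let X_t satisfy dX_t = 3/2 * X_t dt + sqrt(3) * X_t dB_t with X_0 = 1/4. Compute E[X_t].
E[X_t] = exp(3*t/2)/4

For GBM dX = mu X dt + sigma X dB with X_0 = x_0, apply Itô to Y = log X: dY = (mu - sigma^2/2) dt + sigma dB, so Y_t = log(x_0) + (mu - sigma^2/2) t + sigma B_t and hence X_t = x_0 * exp((mu - sigma^2/2) t + sigma B_t).
With mu = 3/2, sigma = sqrt(3), x_0 = 1/4, this gives:
  X_t = 1/4 * exp((0) * t + (sqrt(3)) * B_t).
Since sigma*B_t ~ Normal(0, sigma^2 t), E[exp(sigma*B_t)] = exp(sigma^2 t / 2); so E[X_t] = x_0 * exp((mu - sigma^2/2) t) * exp(sigma^2 t / 2) = x_0 * exp(mu t) = exp(3*t/2)/4.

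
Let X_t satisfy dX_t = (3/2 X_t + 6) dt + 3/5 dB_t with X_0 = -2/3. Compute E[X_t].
E[X_t] = 10*exp(3*t/2)/3 - 4

Taking expectations and using E[dB_t] = 0, the mean m(t) = E[X_t] satisfies the ODE m'(t) = a m(t) + b with m(0) = x_0. With a = 3/2, b = 6, x_0 = -2/3, the solution is
  m(t) = x_0 * exp(a t) + (b/a) * (exp(a t) - 1)
       = (-2/3) * exp((3/2) t) + (6/(3/2)) * (exp((3/2) t) - 1)
       = 10*exp(3*t/2)/3 - 4.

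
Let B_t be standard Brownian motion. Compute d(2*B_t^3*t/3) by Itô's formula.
d(2*B_t^3*t/3) = (2*B_t*(B_t^2 + 3*t)/3) dt + (2*B_t^2*t) dB_t

Itô's formula for f(t, x): d f(t, B_t) = (f_t + (1/2) f_xx) dt + f_x dB_t. Compute partials of f(t, x) = 2*t*x^3/3:
  f_t(t,x)  = 2*x^3/3
  f_x(t,x)  = 2*t*x^2
  f_xx(t,x) = 4*t*x
Assemble drift = f_t + (1/2) f_xx = 2*x*(3*t + x^2)/3 and diffusion = f_x = 2*t*x^2. Substituting x = B_t:
  d(2*B_t^3*t/3) = (2*B_t*(B_t^2 + 3*t)/3) dt + (2*B_t^2*t) dB_t.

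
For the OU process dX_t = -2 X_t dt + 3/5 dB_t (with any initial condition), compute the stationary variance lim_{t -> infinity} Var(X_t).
lim Var(X_t) = 9/100

The OU SDE dX = -theta X dt + sigma dB admits the integrating factor exp(theta t): d(exp(theta t) X_t) = sigma exp(theta t) dB_t. Integrating from 0 to t gives X_t = x_0 * exp(-theta t) + sigma * int_0^t exp(-theta (t-s)) dB_s for any initial x_0. The Itô integral has variance (by the Itô isometry) sigma^2 * int_0^t exp(-2 theta (t - s)) ds = sigma^2 * (1 - exp(-2 theta t)) / (2 theta), independent of x_0.
With theta = 2, sigma = 3/5:
  Var(X_t) = (3/5)^2 * (1 - exp(-2*2 t)) / (2 * 2) = 9/100 - 9*exp(-4*t)/100.
As t -> infinity, exp(-2*2 t) -> 0, so the stationary variance is sigma^2 / (2 theta) = 9/100.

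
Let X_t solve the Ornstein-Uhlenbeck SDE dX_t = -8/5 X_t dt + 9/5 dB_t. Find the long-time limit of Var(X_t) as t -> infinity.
lim Var(X_t) = 81/80

The OU SDE dX = -theta X dt + sigma dB admits the integrating factor exp(theta t): d(exp(theta t) X_t) = sigma exp(theta t) dB_t. Integrating from 0 to t gives X_t = x_0 * exp(-theta t) + sigma * int_0^t exp(-theta (t-s)) dB_s for any initial x_0. The Itô integral has variance (by the Itô isometry) sigma^2 * int_0^t exp(-2 theta (t - s)) ds = sigma^2 * (1 - exp(-2 theta t)) / (2 theta), independent of x_0.
With theta = 8/5, sigma = 9/5:
  Var(X_t) = (9/5)^2 * (1 - exp(-2*8/5 t)) / (2 * 8/5) = 81/80 - 81*exp(-16*t/5)/80.
As t -> infinity, exp(-2*8/5 t) -> 0, so the stationary variance is sigma^2 / (2 theta) = 81/80.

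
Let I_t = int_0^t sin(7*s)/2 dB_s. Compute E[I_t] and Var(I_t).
E[I_t] = 0; Var(I_t) = t/8 - sin(14*t)/112

The Itô integral of a deterministic integrand f(s) has mean 0 because each increment f(s) * (B_{s+ds} - B_s) has mean 0. By the Itô isometry:
  Var( int_0^t f(s) dB_s ) = E[ (int_0^t f(s) dB_s)^2 ] = int_0^t f(s)^2 ds.
Here f(s) = sin(7*s)/2, so f(s)^2 = sin(7*s)^2/4. Integrate:
  int_0^t (sin(7*s)^2/4) ds = t/8 - sin(14*t)/112.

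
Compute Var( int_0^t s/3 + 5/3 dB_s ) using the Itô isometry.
Var = t*(t^2 + 15*t + 75)/27

The Itô integral of a deterministic integrand f(s) has mean 0 because each increment f(s) * (B_{s+ds} - B_s) has mean 0. By the Itô isometry:
  Var( int_0^t f(s) dB_s ) = E[ (int_0^t f(s) dB_s)^2 ] = int_0^t f(s)^2 ds.
Here f(s) = s/3 + 5/3, so f(s)^2 = (s + 5)^2/9. Integrate:
  int_0^t ((s + 5)^2/9) ds = t*(t^2 + 15*t + 75)/27.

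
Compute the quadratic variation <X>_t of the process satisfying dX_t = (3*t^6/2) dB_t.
<X>_t = 9*t^13/52

For an Itô process dX_t = a(t) dt + b(t) dB_t, the quadratic variation is <X>_t = int_0^t b(s)^2 ds (the drift term does not contribute). Here b(s) = 3*s^6/2, so
  b(s)^2 = 9*s^12/4.
Integrating from 0 to t:
  <X>_t = int_0^t (9*s^12/4) ds = 9*t^13/52.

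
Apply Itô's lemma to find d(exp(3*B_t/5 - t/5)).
d(exp(3*B_t/5 - t/5)) = (-exp(3*B_t/5 - t/5)/50) dt + (3*exp(3*B_t/5 - t/5)/5) dB_t

Itô's formula for f(t, x): d f(t, B_t) = (f_t + (1/2) f_xx) dt + f_x dB_t. Compute partials of f(t, x) = exp(-t/5 + 3*x/5):
  f_t(t,x)  = -exp(-t/5 + 3*x/5)/5
  f_x(t,x)  = 3*exp(-t/5 + 3*x/5)/5
  f_xx(t,x) = 9*exp(-t/5 + 3*x/5)/25
Assemble drift = f_t + (1/2) f_xx = -exp(-t/5 + 3*x/5)/50 and diffusion = f_x = 3*exp(-t/5 + 3*x/5)/5. Substituting x = B_t:
  d(exp(3*B_t/5 - t/5)) = (-exp(3*B_t/5 - t/5)/50) dt + (3*exp(3*B_t/5 - t/5)/5) dB_t.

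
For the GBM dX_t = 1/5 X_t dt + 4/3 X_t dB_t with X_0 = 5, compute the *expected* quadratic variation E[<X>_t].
E[<X>_t] = 1000*exp(98*t/45)/49 - 1000/49

<X>_t = int_0^t ((4/3) * X_s)^2 ds. Taking expectation inside the integral: E[<X>_t] = (4/3)^2 * int_0^t E[X_s^2] ds. For GBM, E[X_s^2] = x_0^2 * exp((2 mu + sigma^2) s). Integrating:
  E[<X>_t] = (4/3)^2 * 5^2 * (exp((2*(1/5) + (4/3)^2) t) - 1) / (2*(1/5) + (4/3)^2)
           = (4/3)^2 * 5^2 * (exp((98/45) t) - 1) / (98/45) = 1000*exp(98*t/45)/49 - 1000/49.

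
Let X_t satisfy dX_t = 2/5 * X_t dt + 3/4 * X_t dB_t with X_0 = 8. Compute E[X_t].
E[X_t] = 8*exp(2*t/5)

For GBM dX = mu X dt + sigma X dB with X_0 = x_0, apply Itô to Y = log X: dY = (mu - sigma^2/2) dt + sigma dB, so Y_t = log(x_0) + (mu - sigma^2/2) t + sigma B_t and hence X_t = x_0 * exp((mu - sigma^2/2) t + sigma B_t).
With mu = 2/5, sigma = 3/4, x_0 = 8, this gives:
  X_t = 8 * exp((19/160) * t + (3/4) * B_t).
Since sigma*B_t ~ Normal(0, sigma^2 t), E[exp(sigma*B_t)] = exp(sigma^2 t / 2); so E[X_t] = x_0 * exp((mu - sigma^2/2) t) * exp(sigma^2 t / 2) = x_0 * exp(mu t) = 8*exp(2*t/5).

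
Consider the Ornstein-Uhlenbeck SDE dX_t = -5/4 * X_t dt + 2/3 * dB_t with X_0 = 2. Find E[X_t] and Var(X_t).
E[X_t] = 2*exp(-5*t/4); Var(X_t) = 8/45 - 8*exp(-5*t/2)/45

The OU SDE dX = -theta X dt + sigma dB admits the integrating factor exp(theta t): d(exp(theta t) X_t) = sigma exp(theta t) dB_t. Integrating from 0 to t:
  X_t = x_0 * exp(-theta t) + sigma * int_0^t exp(-theta (t-s)) dB_s.
The Itô integral has mean 0 and (by the Itô isometry) variance sigma^2 * int_0^t exp(-2 theta (t - s)) ds = sigma^2 * (1 - exp(-2 theta t)) / (2 theta).
With theta = 5/4, sigma = 2/3, x_0 = 2:
  E[X_t] = 2 * exp(-5/4 t) = 2*exp(-5*t/4)
  Var(X_t) = (2/3)^2 * (1 - exp(-2*5/4 t)) / (2 * 5/4) = 8/45 - 8*exp(-5*t/2)/45.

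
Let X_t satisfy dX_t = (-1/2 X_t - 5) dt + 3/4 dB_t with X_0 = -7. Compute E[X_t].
E[X_t] = -10 + 3*exp(-t/2)

Taking expectations and using E[dB_t] = 0, the mean m(t) = E[X_t] satisfies the ODE m'(t) = a m(t) + b with m(0) = x_0. With a = -1/2, b = -5, x_0 = -7, the solution is
  m(t) = x_0 * exp(a t) + (b/a) * (exp(a t) - 1)
       = (-7) * exp((-1/2) t) + ((-5)/(-1/2)) * (exp((-1/2) t) - 1)
       = -10 + 3*exp(-t/2).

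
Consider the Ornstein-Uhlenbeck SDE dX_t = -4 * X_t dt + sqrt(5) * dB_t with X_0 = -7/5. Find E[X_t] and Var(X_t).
E[X_t] = -7*exp(-4*t)/5; Var(X_t) = 5/8 - 5*exp(-8*t)/8

The OU SDE dX = -theta X dt + sigma dB admits the integrating factor exp(theta t): d(exp(theta t) X_t) = sigma exp(theta t) dB_t. Integrating from 0 to t:
  X_t = x_0 * exp(-theta t) + sigma * int_0^t exp(-theta (t-s)) dB_s.
The Itô integral has mean 0 and (by the Itô isometry) variance sigma^2 * int_0^t exp(-2 theta (t - s)) ds = sigma^2 * (1 - exp(-2 theta t)) / (2 theta).
With theta = 4, sigma = sqrt(5), x_0 = -7/5:
  E[X_t] = -7/5 * exp(-4 t) = -7*exp(-4*t)/5
  Var(X_t) = (sqrt(5))^2 * (1 - exp(-2*4 t)) / (2 * 4) = 5/8 - 5*exp(-8*t)/8.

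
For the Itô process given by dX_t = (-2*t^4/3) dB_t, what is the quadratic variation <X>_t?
<X>_t = 4*t^9/81

For an Itô process dX_t = a(t) dt + b(t) dB_t, the quadratic variation is <X>_t = int_0^t b(s)^2 ds (the drift term does not contribute). Here b(s) = -2*s^4/3, so
  b(s)^2 = 4*s^8/9.
Integrating from 0 to t:
  <X>_t = int_0^t (4*s^8/9) ds = 4*t^9/81.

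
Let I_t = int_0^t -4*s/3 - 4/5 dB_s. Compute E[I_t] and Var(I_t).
E[I_t] = 0; Var(I_t) = 16*t*(25*t^2 + 45*t + 27)/675

The Itô integral of a deterministic integrand f(s) has mean 0 because each increment f(s) * (B_{s+ds} - B_s) has mean 0. By the Itô isometry:
  Var( int_0^t f(s) dB_s ) = E[ (int_0^t f(s) dB_s)^2 ] = int_0^t f(s)^2 ds.
Here f(s) = -4*s/3 - 4/5, so f(s)^2 = 16*(5*s + 3)^2/225. Integrate:
  int_0^t (16*(5*s + 3)^2/225) ds = 16*t*(25*t^2 + 45*t + 27)/675.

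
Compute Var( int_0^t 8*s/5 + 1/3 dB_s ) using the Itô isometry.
Var = t*(192*t^2 + 120*t + 25)/225

The Itô integral of a deterministic integrand f(s) has mean 0 because each increment f(s) * (B_{s+ds} - B_s) has mean 0. By the Itô isometry:
  Var( int_0^t f(s) dB_s ) = E[ (int_0^t f(s) dB_s)^2 ] = int_0^t f(s)^2 ds.
Here f(s) = 8*s/5 + 1/3, so f(s)^2 = (24*s + 5)^2/225. Integrate:
  int_0^t ((24*s + 5)^2/225) ds = t*(192*t^2 + 120*t + 25)/225.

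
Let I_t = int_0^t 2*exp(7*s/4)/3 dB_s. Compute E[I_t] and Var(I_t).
E[I_t] = 0; Var(I_t) = 8*exp(7*t/2)/63 - 8/63

The Itô integral of a deterministic integrand f(s) has mean 0 because each increment f(s) * (B_{s+ds} - B_s) has mean 0. By the Itô isometry:
  Var( int_0^t f(s) dB_s ) = E[ (int_0^t f(s) dB_s)^2 ] = int_0^t f(s)^2 ds.
Here f(s) = 2*exp(7*s/4)/3, so f(s)^2 = 4*exp(7*s/2)/9. Integrate:
  int_0^t (4*exp(7*s/2)/9) ds = 8*exp(7*t/2)/63 - 8/63.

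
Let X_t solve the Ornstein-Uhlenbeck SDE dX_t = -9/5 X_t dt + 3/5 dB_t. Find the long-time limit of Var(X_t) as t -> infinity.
lim Var(X_t) = 1/10

The OU SDE dX = -theta X dt + sigma dB admits the integrating factor exp(theta t): d(exp(theta t) X_t) = sigma exp(theta t) dB_t. Integrating from 0 to t gives X_t = x_0 * exp(-theta t) + sigma * int_0^t exp(-theta (t-s)) dB_s for any initial x_0. The Itô integral has variance (by the Itô isometry) sigma^2 * int_0^t exp(-2 theta (t - s)) ds = sigma^2 * (1 - exp(-2 theta t)) / (2 theta), independent of x_0.
With theta = 9/5, sigma = 3/5:
  Var(X_t) = (3/5)^2 * (1 - exp(-2*9/5 t)) / (2 * 9/5) = 1/10 - exp(-18*t/5)/10.
As t -> infinity, exp(-2*9/5 t) -> 0, so the stationary variance is sigma^2 / (2 theta) = 1/10.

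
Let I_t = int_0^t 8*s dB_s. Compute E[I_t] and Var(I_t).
E[I_t] = 0; Var(I_t) = 64*t^3/3

The Itô integral of a deterministic integrand f(s) has mean 0 because each increment f(s) * (B_{s+ds} - B_s) has mean 0. By the Itô isometry:
  Var( int_0^t f(s) dB_s ) = E[ (int_0^t f(s) dB_s)^2 ] = int_0^t f(s)^2 ds.
Here f(s) = 8*s, so f(s)^2 = 64*s^2. Integrate:
  int_0^t (64*s^2) ds = 64*t^3/3.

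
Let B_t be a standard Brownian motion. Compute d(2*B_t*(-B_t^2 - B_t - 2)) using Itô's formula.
d(2*B_t*(-B_t^2 - B_t - 2)) = (-6*B_t - 2) dt + (-6*B_t^2 - 4*B_t - 4) dB_t

Itô's formula for f(B_t) gives d f(B_t) = f'(B_t) dB_t + (1/2) f''(B_t) dt. Compute derivatives of f(x) = 2*x*(-x^2 - x - 2):
  f'(x)  = -6*x^2 - 4*x - 4
  f''(x) = -12*x - 4
Substitute x = B_t and multiply the f'' term by 1/2:
  drift     = (1/2) * (-12*x - 4) evaluated at B_t = -6*B_t - 2
  diffusion = (-6*x^2 - 4*x - 4) evaluated at B_t = -6*B_t^2 - 4*B_t - 4
Therefore d(2*B_t*(-B_t^2 - B_t - 2)) = (-6*B_t - 2) dt + (-6*B_t^2 - 4*B_t - 4) dB_t.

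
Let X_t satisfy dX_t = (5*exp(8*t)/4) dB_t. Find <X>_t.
<X>_t = 25*exp(16*t)/256 - 25/256

For an Itô process dX_t = a(t) dt + b(t) dB_t, the quadratic variation is <X>_t = int_0^t b(s)^2 ds (the drift term does not contribute). Here b(s) = 5*exp(8*s)/4, so
  b(s)^2 = 25*exp(16*s)/16.
Integrating from 0 to t:
  <X>_t = int_0^t (25*exp(16*s)/16) ds = 25*exp(16*t)/256 - 25/256.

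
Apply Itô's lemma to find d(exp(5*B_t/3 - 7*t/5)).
d(exp(5*B_t/3 - 7*t/5)) = (-exp(5*B_t/3 - 7*t/5)/90) dt + (5*exp(5*B_t/3 - 7*t/5)/3) dB_t

Itô's formula for f(t, x): d f(t, B_t) = (f_t + (1/2) f_xx) dt + f_x dB_t. Compute partials of f(t, x) = exp(-7*t/5 + 5*x/3):
  f_t(t,x)  = -7*exp(-7*t/5 + 5*x/3)/5
  f_x(t,x)  = 5*exp(-7*t/5 + 5*x/3)/3
  f_xx(t,x) = 25*exp(-7*t/5 + 5*x/3)/9
Assemble drift = f_t + (1/2) f_xx = -exp(-7*t/5 + 5*x/3)/90 and diffusion = f_x = 5*exp(-7*t/5 + 5*x/3)/3. Substituting x = B_t:
  d(exp(5*B_t/3 - 7*t/5)) = (-exp(5*B_t/3 - 7*t/5)/90) dt + (5*exp(5*B_t/3 - 7*t/5)/3) dB_t.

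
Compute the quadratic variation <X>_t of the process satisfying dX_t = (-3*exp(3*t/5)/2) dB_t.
<X>_t = 15*exp(6*t/5)/8 - 15/8

For an Itô process dX_t = a(t) dt + b(t) dB_t, the quadratic variation is <X>_t = int_0^t b(s)^2 ds (the drift term does not contribute). Here b(s) = -3*exp(3*s/5)/2, so
  b(s)^2 = 9*exp(6*s/5)/4.
Integrating from 0 to t:
  <X>_t = int_0^t (9*exp(6*s/5)/4) ds = 15*exp(6*t/5)/8 - 15/8.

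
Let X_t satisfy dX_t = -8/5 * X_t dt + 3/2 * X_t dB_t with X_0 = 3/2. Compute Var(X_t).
Var(X_t) = (9*exp(9*t/4) - 9)*exp(-16*t/5)/4

For GBM dX = mu X dt + sigma X dB with X_0 = x_0, apply Itô to Y = log X: dY = (mu - sigma^2/2) dt + sigma dB, so Y_t = log(x_0) + (mu - sigma^2/2) t + sigma B_t and hence X_t = x_0 * exp((mu - sigma^2/2) t + sigma B_t).
With mu = -8/5, sigma = 3/2, x_0 = 3/2, this gives:
  X_t = 3/2 * exp((-109/40) * t + (3/2) * B_t).
Since sigma*B_t ~ Normal(0, sigma^2 t), E[exp(sigma*B_t)] = exp(sigma^2 t / 2); so E[X_t] = x_0 * exp((mu - sigma^2/2) t) * exp(sigma^2 t / 2) = x_0 * exp(mu t) = 3*exp(-8*t/5)/2.
Var(X_t) = E[X_t^2] - (E[X_t])^2 = x_0^2 * exp(2 mu t) * (exp(sigma^2 t) - 1) = (9*exp(9*t/4) - 9)*exp(-16*t/5)/4.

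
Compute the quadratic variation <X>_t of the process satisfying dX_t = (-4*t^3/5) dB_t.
<X>_t = 16*t^7/175

For an Itô process dX_t = a(t) dt + b(t) dB_t, the quadratic variation is <X>_t = int_0^t b(s)^2 ds (the drift term does not contribute). Here b(s) = -4*s^3/5, so
  b(s)^2 = 16*s^6/25.
Integrating from 0 to t:
  <X>_t = int_0^t (16*s^6/25) ds = 16*t^7/175.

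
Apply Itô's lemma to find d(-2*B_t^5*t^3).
d(-2*B_t^5*t^3) = (B_t^3*t^2*(-6*B_t^2 - 20*t)) dt + (-10*B_t^4*t^3) dB_t

Itô's formula for f(t, x): d f(t, B_t) = (f_t + (1/2) f_xx) dt + f_x dB_t. Compute partials of f(t, x) = -2*t^3*x^5:
  f_t(t,x)  = -6*t^2*x^5
  f_x(t,x)  = -10*t^3*x^4
  f_xx(t,x) = -40*t^3*x^3
Assemble drift = f_t + (1/2) f_xx = t^2*x^3*(-20*t - 6*x^2) and diffusion = f_x = -10*t^3*x^4. Substituting x = B_t:
  d(-2*B_t^5*t^3) = (B_t^3*t^2*(-6*B_t^2 - 20*t)) dt + (-10*B_t^4*t^3) dB_t.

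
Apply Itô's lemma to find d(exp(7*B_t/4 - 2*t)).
d(exp(7*B_t/4 - 2*t)) = (-15*exp(7*B_t/4 - 2*t)/32) dt + (7*exp(7*B_t/4 - 2*t)/4) dB_t

Itô's formula for f(t, x): d f(t, B_t) = (f_t + (1/2) f_xx) dt + f_x dB_t. Compute partials of f(t, x) = exp(-2*t + 7*x/4):
  f_t(t,x)  = -2*exp(-2*t + 7*x/4)
  f_x(t,x)  = 7*exp(-2*t + 7*x/4)/4
  f_xx(t,x) = 49*exp(-2*t + 7*x/4)/16
Assemble drift = f_t + (1/2) f_xx = -15*exp(-2*t + 7*x/4)/32 and diffusion = f_x = 7*exp(-2*t + 7*x/4)/4. Substituting x = B_t:
  d(exp(7*B_t/4 - 2*t)) = (-15*exp(7*B_t/4 - 2*t)/32) dt + (7*exp(7*B_t/4 - 2*t)/4) dB_t.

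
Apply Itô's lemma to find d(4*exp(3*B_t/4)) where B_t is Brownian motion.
d(4*exp(3*B_t/4)) = (9*exp(3*B_t/4)/8) dt + (3*exp(3*B_t/4)) dB_t

Itô's formula for f(B_t) gives d f(B_t) = f'(B_t) dB_t + (1/2) f''(B_t) dt. Compute derivatives of f(x) = 4*exp(3*x/4):
  f'(x)  = 3*exp(3*x/4)
  f''(x) = 9*exp(3*x/4)/4
Substitute x = B_t and multiply the f'' term by 1/2:
  drift     = (1/2) * (9*exp(3*x/4)/4) evaluated at B_t = 9*exp(3*B_t/4)/8
  diffusion = (3*exp(3*x/4)) evaluated at B_t = 3*exp(3*B_t/4)
Therefore d(4*exp(3*B_t/4)) = (9*exp(3*B_t/4)/8) dt + (3*exp(3*B_t/4)) dB_t.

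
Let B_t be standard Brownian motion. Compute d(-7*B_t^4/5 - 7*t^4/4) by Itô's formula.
d(-7*B_t^4/5 - 7*t^4/4) = (-42*B_t^2/5 - 7*t^3) dt + (-28*B_t^3/5) dB_t

Itô's formula for f(t, x): d f(t, B_t) = (f_t + (1/2) f_xx) dt + f_x dB_t. Compute partials of f(t, x) = -7*t^4/4 - 7*x^4/5:
  f_t(t,x)  = -7*t^3
  f_x(t,x)  = -28*x^3/5
  f_xx(t,x) = -84*x^2/5
Assemble drift = f_t + (1/2) f_xx = -7*t^3 - 42*x^2/5 and diffusion = f_x = -28*x^3/5. Substituting x = B_t:
  d(-7*B_t^4/5 - 7*t^4/4) = (-42*B_t^2/5 - 7*t^3) dt + (-28*B_t^3/5) dB_t.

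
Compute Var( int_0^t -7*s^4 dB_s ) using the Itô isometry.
Var = 49*t^9/9

The Itô integral of a deterministic integrand f(s) has mean 0 because each increment f(s) * (B_{s+ds} - B_s) has mean 0. By the Itô isometry:
  Var( int_0^t f(s) dB_s ) = E[ (int_0^t f(s) dB_s)^2 ] = int_0^t f(s)^2 ds.
Here f(s) = -7*s^4, so f(s)^2 = 49*s^8. Integrate:
  int_0^t (49*s^8) ds = 49*t^9/9.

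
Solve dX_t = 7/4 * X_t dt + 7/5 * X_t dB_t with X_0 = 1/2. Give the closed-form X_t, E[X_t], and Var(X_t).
X_t = 1/2 * exp((77/100) t + (7/5) B_t); E[X_t] = exp(7*t/4)/2; Var(X_t) = (exp(49*t/25) - 1)*exp(7*t/2)/4

For GBM dX = mu X dt + sigma X dB with X_0 = x_0, apply Itô to Y = log X: dY = (mu - sigma^2/2) dt + sigma dB, so Y_t = log(x_0) + (mu - sigma^2/2) t + sigma B_t and hence X_t = x_0 * exp((mu - sigma^2/2) t + sigma B_t).
With mu = 7/4, sigma = 7/5, x_0 = 1/2, this gives:
  X_t = 1/2 * exp((77/100) * t + (7/5) * B_t).
Since sigma*B_t ~ Normal(0, sigma^2 t), E[exp(sigma*B_t)] = exp(sigma^2 t / 2); so E[X_t] = x_0 * exp((mu - sigma^2/2) t) * exp(sigma^2 t / 2) = x_0 * exp(mu t) = exp(7*t/4)/2.
Var(X_t) = E[X_t^2] - (E[X_t])^2 = x_0^2 * exp(2 mu t) * (exp(sigma^2 t) - 1) = (exp(49*t/25) - 1)*exp(7*t/2)/4.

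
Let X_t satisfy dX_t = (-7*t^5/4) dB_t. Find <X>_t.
<X>_t = 49*t^11/176

For an Itô process dX_t = a(t) dt + b(t) dB_t, the quadratic variation is <X>_t = int_0^t b(s)^2 ds (the drift term does not contribute). Here b(s) = -7*s^5/4, so
  b(s)^2 = 49*s^10/16.
Integrating from 0 to t:
  <X>_t = int_0^t (49*s^10/16) ds = 49*t^11/176.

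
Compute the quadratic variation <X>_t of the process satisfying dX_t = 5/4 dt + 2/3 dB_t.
<X>_t = 4*t/9

For an Itô process dX_t = a(t) dt + b(t) dB_t, the quadratic variation is <X>_t = int_0^t b(s)^2 ds (the drift term does not contribute). Here b(s) = 2/3, so
  b(s)^2 = 4/9.
Integrating from 0 to t:
  <X>_t = int_0^t (4/9) ds = 4*t/9.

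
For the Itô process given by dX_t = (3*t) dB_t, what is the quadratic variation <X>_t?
<X>_t = 3*t^3

For an Itô process dX_t = a(t) dt + b(t) dB_t, the quadratic variation is <X>_t = int_0^t b(s)^2 ds (the drift term does not contribute). Here b(s) = 3*s, so
  b(s)^2 = 9*s^2.
Integrating from 0 to t:
  <X>_t = int_0^t (9*s^2) ds = 3*t^3.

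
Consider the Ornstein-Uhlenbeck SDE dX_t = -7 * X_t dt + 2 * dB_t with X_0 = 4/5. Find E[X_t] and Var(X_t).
E[X_t] = 4*exp(-7*t)/5; Var(X_t) = 2/7 - 2*exp(-14*t)/7

The OU SDE dX = -theta X dt + sigma dB admits the integrating factor exp(theta t): d(exp(theta t) X_t) = sigma exp(theta t) dB_t. Integrating from 0 to t:
  X_t = x_0 * exp(-theta t) + sigma * int_0^t exp(-theta (t-s)) dB_s.
The Itô integral has mean 0 and (by the Itô isometry) variance sigma^2 * int_0^t exp(-2 theta (t - s)) ds = sigma^2 * (1 - exp(-2 theta t)) / (2 theta).
With theta = 7, sigma = 2, x_0 = 4/5:
  E[X_t] = 4/5 * exp(-7 t) = 4*exp(-7*t)/5
  Var(X_t) = (2)^2 * (1 - exp(-2*7 t)) / (2 * 7) = 2/7 - 2*exp(-14*t)/7.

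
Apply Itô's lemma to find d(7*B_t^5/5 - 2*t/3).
d(7*B_t^5/5 - 2*t/3) = (14*B_t^3 - 2/3) dt + (7*B_t^4) dB_t

Itô's formula for f(t, x): d f(t, B_t) = (f_t + (1/2) f_xx) dt + f_x dB_t. Compute partials of f(t, x) = -2*t/3 + 7*x^5/5:
  f_t(t,x)  = -2/3
  f_x(t,x)  = 7*x^4
  f_xx(t,x) = 28*x^3
Assemble drift = f_t + (1/2) f_xx = 14*x^3 - 2/3 and diffusion = f_x = 7*x^4. Substituting x = B_t:
  d(7*B_t^5/5 - 2*t/3) = (14*B_t^3 - 2/3) dt + (7*B_t^4) dB_t.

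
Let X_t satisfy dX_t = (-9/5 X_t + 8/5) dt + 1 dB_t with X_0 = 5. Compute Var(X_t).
Var(X_t) = 5/18 - 5*exp(-18*t/5)/18

The variance V(t) = Var(X_t) satisfies V'(t) = 2 a V(t) + c^2 with V(0) = 0 (drift coefficient is linear in X, diffusion is constant). With a = -9/5, c = 1, the solution is
  V(t) = (c^2 / (2 a)) * (exp(2 a t) - 1)
       = (1^2 / (2*(-9/5))) * (exp((-18/5) t) - 1)
       = 5/18 - 5*exp(-18*t/5)/18.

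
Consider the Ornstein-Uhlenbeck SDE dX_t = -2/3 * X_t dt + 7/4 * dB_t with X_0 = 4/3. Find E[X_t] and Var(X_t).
E[X_t] = 4*exp(-2*t/3)/3; Var(X_t) = 147/64 - 147*exp(-4*t/3)/64

The OU SDE dX = -theta X dt + sigma dB admits the integrating factor exp(theta t): d(exp(theta t) X_t) = sigma exp(theta t) dB_t. Integrating from 0 to t:
  X_t = x_0 * exp(-theta t) + sigma * int_0^t exp(-theta (t-s)) dB_s.
The Itô integral has mean 0 and (by the Itô isometry) variance sigma^2 * int_0^t exp(-2 theta (t - s)) ds = sigma^2 * (1 - exp(-2 theta t)) / (2 theta).
With theta = 2/3, sigma = 7/4, x_0 = 4/3:
  E[X_t] = 4/3 * exp(-2/3 t) = 4*exp(-2*t/3)/3
  Var(X_t) = (7/4)^2 * (1 - exp(-2*2/3 t)) / (2 * 2/3) = 147/64 - 147*exp(-4*t/3)/64.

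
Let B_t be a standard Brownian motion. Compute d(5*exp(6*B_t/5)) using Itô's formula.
d(5*exp(6*B_t/5)) = (18*exp(6*B_t/5)/5) dt + (6*exp(6*B_t/5)) dB_t

Itô's formula for f(B_t) gives d f(B_t) = f'(B_t) dB_t + (1/2) f''(B_t) dt. Compute derivatives of f(x) = 5*exp(6*x/5):
  f'(x)  = 6*exp(6*x/5)
  f''(x) = 36*exp(6*x/5)/5
Substitute x = B_t and multiply the f'' term by 1/2:
  drift     = (1/2) * (36*exp(6*x/5)/5) evaluated at B_t = 18*exp(6*B_t/5)/5
  diffusion = (6*exp(6*x/5)) evaluated at B_t = 6*exp(6*B_t/5)
Therefore d(5*exp(6*B_t/5)) = (18*exp(6*B_t/5)/5) dt + (6*exp(6*B_t/5)) dB_t.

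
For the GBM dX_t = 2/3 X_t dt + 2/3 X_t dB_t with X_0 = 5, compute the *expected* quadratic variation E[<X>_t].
E[<X>_t] = 25*exp(16*t/9)/4 - 25/4

<X>_t = int_0^t ((2/3) * X_s)^2 ds. Taking expectation inside the integral: E[<X>_t] = (2/3)^2 * int_0^t E[X_s^2] ds. For GBM, E[X_s^2] = x_0^2 * exp((2 mu + sigma^2) s). Integrating:
  E[<X>_t] = (2/3)^2 * 5^2 * (exp((2*(2/3) + (2/3)^2) t) - 1) / (2*(2/3) + (2/3)^2)
           = (2/3)^2 * 5^2 * (exp((16/9) t) - 1) / (16/9) = 25*exp(16*t/9)/4 - 25/4.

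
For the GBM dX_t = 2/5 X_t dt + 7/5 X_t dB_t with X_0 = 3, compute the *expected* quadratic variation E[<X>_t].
E[<X>_t] = 147*exp(69*t/25)/23 - 147/23

<X>_t = int_0^t ((7/5) * X_s)^2 ds. Taking expectation inside the integral: E[<X>_t] = (7/5)^2 * int_0^t E[X_s^2] ds. For GBM, E[X_s^2] = x_0^2 * exp((2 mu + sigma^2) s). Integrating:
  E[<X>_t] = (7/5)^2 * 3^2 * (exp((2*(2/5) + (7/5)^2) t) - 1) / (2*(2/5) + (7/5)^2)
           = (7/5)^2 * 3^2 * (exp((69/25) t) - 1) / (69/25) = 147*exp(69*t/25)/23 - 147/23.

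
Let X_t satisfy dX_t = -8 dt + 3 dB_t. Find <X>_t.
<X>_t = 9*t

For an Itô process dX_t = a(t) dt + b(t) dB_t, the quadratic variation is <X>_t = int_0^t b(s)^2 ds (the drift term does not contribute). Here b(s) = 3, so
  b(s)^2 = 9.
Integrating from 0 to t:
  <X>_t = int_0^t (9) ds = 9*t.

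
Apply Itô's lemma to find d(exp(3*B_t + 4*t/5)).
d(exp(3*B_t + 4*t/5)) = (53*exp(3*B_t + 4*t/5)/10) dt + (3*exp(3*B_t + 4*t/5)) dB_t

Itô's formula for f(t, x): d f(t, B_t) = (f_t + (1/2) f_xx) dt + f_x dB_t. Compute partials of f(t, x) = exp(4*t/5 + 3*x):
  f_t(t,x)  = 4*exp(4*t/5 + 3*x)/5
  f_x(t,x)  = 3*exp(4*t/5 + 3*x)
  f_xx(t,x) = 9*exp(4*t/5 + 3*x)
Assemble drift = f_t + (1/2) f_xx = 53*exp(4*t/5 + 3*x)/10 and diffusion = f_x = 3*exp(4*t/5 + 3*x). Substituting x = B_t:
  d(exp(3*B_t + 4*t/5)) = (53*exp(3*B_t + 4*t/5)/10) dt + (3*exp(3*B_t + 4*t/5)) dB_t.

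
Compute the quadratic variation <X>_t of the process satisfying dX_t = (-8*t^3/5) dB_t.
<X>_t = 64*t^7/175

For an Itô process dX_t = a(t) dt + b(t) dB_t, the quadratic variation is <X>_t = int_0^t b(s)^2 ds (the drift term does not contribute). Here b(s) = -8*s^3/5, so
  b(s)^2 = 64*s^6/25.
Integrating from 0 to t:
  <X>_t = int_0^t (64*s^6/25) ds = 64*t^7/175.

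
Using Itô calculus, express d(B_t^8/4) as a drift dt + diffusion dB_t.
d(B_t^8/4) = (7*B_t^6) dt + (2*B_t^7) dB_t

Itô's formula for f(B_t) gives d f(B_t) = f'(B_t) dB_t + (1/2) f''(B_t) dt. Compute derivatives of f(x) = x^8/4:
  f'(x)  = 2*x^7
  f''(x) = 14*x^6
Substitute x = B_t and multiply the f'' term by 1/2:
  drift     = (1/2) * (14*x^6) evaluated at B_t = 7*B_t^6
  diffusion = (2*x^7) evaluated at B_t = 2*B_t^7
Therefore d(B_t^8/4) = (7*B_t^6) dt + (2*B_t^7) dB_t.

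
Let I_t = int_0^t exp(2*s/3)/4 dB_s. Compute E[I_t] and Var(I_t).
E[I_t] = 0; Var(I_t) = 3*exp(4*t/3)/64 - 3/64

The Itô integral of a deterministic integrand f(s) has mean 0 because each increment f(s) * (B_{s+ds} - B_s) has mean 0. By the Itô isometry:
  Var( int_0^t f(s) dB_s ) = E[ (int_0^t f(s) dB_s)^2 ] = int_0^t f(s)^2 ds.
Here f(s) = exp(2*s/3)/4, so f(s)^2 = exp(4*s/3)/16. Integrate:
  int_0^t (exp(4*s/3)/16) ds = 3*exp(4*t/3)/64 - 3/64.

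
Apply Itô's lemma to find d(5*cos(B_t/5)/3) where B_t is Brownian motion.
d(5*cos(B_t/5)/3) = (-cos(B_t/5)/30) dt + (-sin(B_t/5)/3) dB_t

Itô's formula for f(B_t) gives d f(B_t) = f'(B_t) dB_t + (1/2) f''(B_t) dt. Compute derivatives of f(x) = 5*cos(x/5)/3:
  f'(x)  = -sin(x/5)/3
  f''(x) = -cos(x/5)/15
Substitute x = B_t and multiply the f'' term by 1/2:
  drift     = (1/2) * (-cos(x/5)/15) evaluated at B_t = -cos(B_t/5)/30
  diffusion = (-sin(x/5)/3) evaluated at B_t = -sin(B_t/5)/3
Therefore d(5*cos(B_t/5)/3) = (-cos(B_t/5)/30) dt + (-sin(B_t/5)/3) dB_t.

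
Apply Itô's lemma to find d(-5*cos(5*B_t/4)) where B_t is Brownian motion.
d(-5*cos(5*B_t/4)) = (125*cos(5*B_t/4)/32) dt + (25*sin(5*B_t/4)/4) dB_t

Itô's formula for f(B_t) gives d f(B_t) = f'(B_t) dB_t + (1/2) f''(B_t) dt. Compute derivatives of f(x) = -5*cos(5*x/4):
  f'(x)  = 25*sin(5*x/4)/4
  f''(x) = 125*cos(5*x/4)/16
Substitute x = B_t and multiply the f'' term by 1/2:
  drift     = (1/2) * (125*cos(5*x/4)/16) evaluated at B_t = 125*cos(5*B_t/4)/32
  diffusion = (25*sin(5*x/4)/4) evaluated at B_t = 25*sin(5*B_t/4)/4
Therefore d(-5*cos(5*B_t/4)) = (125*cos(5*B_t/4)/32) dt + (25*sin(5*B_t/4)/4) dB_t.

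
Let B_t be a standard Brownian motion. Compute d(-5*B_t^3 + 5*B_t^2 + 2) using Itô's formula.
d(-5*B_t^3 + 5*B_t^2 + 2) = (5 - 15*B_t) dt + (5*B_t*(2 - 3*B_t)) dB_t

Itô's formula for f(B_t) gives d f(B_t) = f'(B_t) dB_t + (1/2) f''(B_t) dt. Compute derivatives of f(x) = -5*x^3 + 5*x^2 + 2:
  f'(x)  = 5*x*(2 - 3*x)
  f''(x) = 10 - 30*x
Substitute x = B_t and multiply the f'' term by 1/2:
  drift     = (1/2) * (10 - 30*x) evaluated at B_t = 5 - 15*B_t
  diffusion = (5*x*(2 - 3*x)) evaluated at B_t = 5*B_t*(2 - 3*B_t)
Therefore d(-5*B_t^3 + 5*B_t^2 + 2) = (5 - 15*B_t) dt + (5*B_t*(2 - 3*B_t)) dB_t.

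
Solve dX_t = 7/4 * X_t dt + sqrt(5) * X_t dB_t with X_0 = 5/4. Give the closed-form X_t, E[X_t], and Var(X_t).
X_t = 5/4 * exp((-3/4) t + (sqrt(5)) B_t); E[X_t] = 5*exp(7*t/4)/4; Var(X_t) = 25*(exp(5*t) - 1)*exp(7*t/2)/16

For GBM dX = mu X dt + sigma X dB with X_0 = x_0, apply Itô to Y = log X: dY = (mu - sigma^2/2) dt + sigma dB, so Y_t = log(x_0) + (mu - sigma^2/2) t + sigma B_t and hence X_t = x_0 * exp((mu - sigma^2/2) t + sigma B_t).
With mu = 7/4, sigma = sqrt(5), x_0 = 5/4, this gives:
  X_t = 5/4 * exp((-3/4) * t + (sqrt(5)) * B_t).
Since sigma*B_t ~ Normal(0, sigma^2 t), E[exp(sigma*B_t)] = exp(sigma^2 t / 2); so E[X_t] = x_0 * exp((mu - sigma^2/2) t) * exp(sigma^2 t / 2) = x_0 * exp(mu t) = 5*exp(7*t/4)/4.
Var(X_t) = E[X_t^2] - (E[X_t])^2 = x_0^2 * exp(2 mu t) * (exp(sigma^2 t) - 1) = 25*(exp(5*t) - 1)*exp(7*t/2)/16.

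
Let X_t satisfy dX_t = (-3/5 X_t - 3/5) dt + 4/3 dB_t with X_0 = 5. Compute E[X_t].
E[X_t] = -1 + 6*exp(-3*t/5)

Taking expectations and using E[dB_t] = 0, the mean m(t) = E[X_t] satisfies the ODE m'(t) = a m(t) + b with m(0) = x_0. With a = -3/5, b = -3/5, x_0 = 5, the solution is
  m(t) = x_0 * exp(a t) + (b/a) * (exp(a t) - 1)
       = 5 * exp((-3/5) t) + ((-3/5)/(-3/5)) * (exp((-3/5) t) - 1)
       = -1 + 6*exp(-3*t/5).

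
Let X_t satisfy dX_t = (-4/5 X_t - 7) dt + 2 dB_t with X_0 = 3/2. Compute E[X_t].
E[X_t] = -35/4 + 41*exp(-4*t/5)/4

Taking expectations and using E[dB_t] = 0, the mean m(t) = E[X_t] satisfies the ODE m'(t) = a m(t) + b with m(0) = x_0. With a = -4/5, b = -7, x_0 = 3/2, the solution is
  m(t) = x_0 * exp(a t) + (b/a) * (exp(a t) - 1)
       = (3/2) * exp((-4/5) t) + ((-7)/(-4/5)) * (exp((-4/5) t) - 1)
       = -35/4 + 41*exp(-4*t/5)/4.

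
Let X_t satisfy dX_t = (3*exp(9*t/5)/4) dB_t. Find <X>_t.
<X>_t = 5*exp(18*t/5)/32 - 5/32

For an Itô process dX_t = a(t) dt + b(t) dB_t, the quadratic variation is <X>_t = int_0^t b(s)^2 ds (the drift term does not contribute). Here b(s) = 3*exp(9*s/5)/4, so
  b(s)^2 = 9*exp(18*s/5)/16.
Integrating from 0 to t:
  <X>_t = int_0^t (9*exp(18*s/5)/16) ds = 5*exp(18*t/5)/32 - 5/32.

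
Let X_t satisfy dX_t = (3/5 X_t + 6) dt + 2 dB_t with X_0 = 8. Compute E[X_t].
E[X_t] = 18*exp(3*t/5) - 10

Taking expectations and using E[dB_t] = 0, the mean m(t) = E[X_t] satisfies the ODE m'(t) = a m(t) + b with m(0) = x_0. With a = 3/5, b = 6, x_0 = 8, the solution is
  m(t) = x_0 * exp(a t) + (b/a) * (exp(a t) - 1)
       = 8 * exp((3/5) t) + (6/(3/5)) * (exp((3/5) t) - 1)
       = 18*exp(3*t/5) - 10.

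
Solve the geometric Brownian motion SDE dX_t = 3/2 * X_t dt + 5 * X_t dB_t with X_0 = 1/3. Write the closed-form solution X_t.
X_t = 1/3 * exp((-11) * t + (5) * B_t)

For GBM dX = mu X dt + sigma X dB with X_0 = x_0, apply Itô to Y = log X: dY = (mu - sigma^2/2) dt + sigma dB, so Y_t = log(x_0) + (mu - sigma^2/2) t + sigma B_t and hence X_t = x_0 * exp((mu - sigma^2/2) t + sigma B_t).
With mu = 3/2, sigma = 5, x_0 = 1/3, this gives:
  X_t = 1/3 * exp((-11) * t + (5) * B_t).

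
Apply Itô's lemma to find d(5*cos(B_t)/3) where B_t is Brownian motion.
d(5*cos(B_t)/3) = (-5*cos(B_t)/6) dt + (-5*sin(B_t)/3) dB_t

Itô's formula for f(B_t) gives d f(B_t) = f'(B_t) dB_t + (1/2) f''(B_t) dt. Compute derivatives of f(x) = 5*cos(x)/3:
  f'(x)  = -5*sin(x)/3
  f''(x) = -5*cos(x)/3
Substitute x = B_t and multiply the f'' term by 1/2:
  drift     = (1/2) * (-5*cos(x)/3) evaluated at B_t = -5*cos(B_t)/6
  diffusion = (-5*sin(x)/3) evaluated at B_t = -5*sin(B_t)/3
Therefore d(5*cos(B_t)/3) = (-5*cos(B_t)/6) dt + (-5*sin(B_t)/3) dB_t.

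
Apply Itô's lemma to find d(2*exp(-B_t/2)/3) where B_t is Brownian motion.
d(2*exp(-B_t/2)/3) = (exp(-B_t/2)/12) dt + (-exp(-B_t/2)/3) dB_t

Itô's formula for f(B_t) gives d f(B_t) = f'(B_t) dB_t + (1/2) f''(B_t) dt. Compute derivatives of f(x) = 2*exp(-x/2)/3:
  f'(x)  = -exp(-x/2)/3
  f''(x) = exp(-x/2)/6
Substitute x = B_t and multiply the f'' term by 1/2:
  drift     = (1/2) * (exp(-x/2)/6) evaluated at B_t = exp(-B_t/2)/12
  diffusion = (-exp(-x/2)/3) evaluated at B_t = -exp(-B_t/2)/3
Therefore d(2*exp(-B_t/2)/3) = (exp(-B_t/2)/12) dt + (-exp(-B_t/2)/3) dB_t.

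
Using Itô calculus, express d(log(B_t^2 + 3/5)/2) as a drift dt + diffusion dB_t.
d(log(B_t^2 + 3/5)/2) = (5*(3 - 5*B_t^2)/(2*(5*B_t^2 + 3)^2)) dt + (5*B_t/(5*B_t^2 + 3)) dB_t

Itô's formula for f(B_t) gives d f(B_t) = f'(B_t) dB_t + (1/2) f''(B_t) dt. Compute derivatives of f(x) = log(x^2 + 3/5)/2:
  f'(x)  = 5*x/(5*x^2 + 3)
  f''(x) = 5*(3 - 5*x^2)/(5*x^2 + 3)^2
Substitute x = B_t and multiply the f'' term by 1/2:
  drift     = (1/2) * (5*(3 - 5*x^2)/(5*x^2 + 3)^2) evaluated at B_t = 5*(3 - 5*B_t^2)/(2*(5*B_t^2 + 3)^2)
  diffusion = (5*x/(5*x^2 + 3)) evaluated at B_t = 5*B_t/(5*B_t^2 + 3)
Therefore d(log(B_t^2 + 3/5)/2) = (5*(3 - 5*B_t^2)/(2*(5*B_t^2 + 3)^2)) dt + (5*B_t/(5*B_t^2 + 3)) dB_t.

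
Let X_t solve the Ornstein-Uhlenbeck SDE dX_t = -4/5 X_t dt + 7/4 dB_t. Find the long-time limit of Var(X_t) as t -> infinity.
lim Var(X_t) = 245/128

The OU SDE dX = -theta X dt + sigma dB admits the integrating factor exp(theta t): d(exp(theta t) X_t) = sigma exp(theta t) dB_t. Integrating from 0 to t gives X_t = x_0 * exp(-theta t) + sigma * int_0^t exp(-theta (t-s)) dB_s for any initial x_0. The Itô integral has variance (by the Itô isometry) sigma^2 * int_0^t exp(-2 theta (t - s)) ds = sigma^2 * (1 - exp(-2 theta t)) / (2 theta), independent of x_0.
With theta = 4/5, sigma = 7/4:
  Var(X_t) = (7/4)^2 * (1 - exp(-2*4/5 t)) / (2 * 4/5) = 245/128 - 245*exp(-8*t/5)/128.
As t -> infinity, exp(-2*4/5 t) -> 0, so the stationary variance is sigma^2 / (2 theta) = 245/128.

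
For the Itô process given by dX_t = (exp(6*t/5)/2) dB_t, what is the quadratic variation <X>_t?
<X>_t = 5*exp(12*t/5)/48 - 5/48

For an Itô process dX_t = a(t) dt + b(t) dB_t, the quadratic variation is <X>_t = int_0^t b(s)^2 ds (the drift term does not contribute). Here b(s) = exp(6*s/5)/2, so
  b(s)^2 = exp(12*s/5)/4.
Integrating from 0 to t:
  <X>_t = int_0^t (exp(12*s/5)/4) ds = 5*exp(12*t/5)/48 - 5/48.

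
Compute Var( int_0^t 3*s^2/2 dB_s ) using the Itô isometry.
Var = 9*t^5/20

The Itô integral of a deterministic integrand f(s) has mean 0 because each increment f(s) * (B_{s+ds} - B_s) has mean 0. By the Itô isometry:
  Var( int_0^t f(s) dB_s ) = E[ (int_0^t f(s) dB_s)^2 ] = int_0^t f(s)^2 ds.
Here f(s) = 3*s^2/2, so f(s)^2 = 9*s^4/4. Integrate:
  int_0^t (9*s^4/4) ds = 9*t^5/20.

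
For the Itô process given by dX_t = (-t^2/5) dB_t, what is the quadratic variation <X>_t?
<X>_t = t^5/125

For an Itô process dX_t = a(t) dt + b(t) dB_t, the quadratic variation is <X>_t = int_0^t b(s)^2 ds (the drift term does not contribute). Here b(s) = -s^2/5, so
  b(s)^2 = s^4/25.
Integrating from 0 to t:
  <X>_t = int_0^t (s^4/25) ds = t^5/125.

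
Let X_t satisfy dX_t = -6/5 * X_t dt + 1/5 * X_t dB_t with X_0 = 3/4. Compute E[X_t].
E[X_t] = 3*exp(-6*t/5)/4

For GBM dX = mu X dt + sigma X dB with X_0 = x_0, apply Itô to Y = log X: dY = (mu - sigma^2/2) dt + sigma dB, so Y_t = log(x_0) + (mu - sigma^2/2) t + sigma B_t and hence X_t = x_0 * exp((mu - sigma^2/2) t + sigma B_t).
With mu = -6/5, sigma = 1/5, x_0 = 3/4, this gives:
  X_t = 3/4 * exp((-61/50) * t + (1/5) * B_t).
Since sigma*B_t ~ Normal(0, sigma^2 t), E[exp(sigma*B_t)] = exp(sigma^2 t / 2); so E[X_t] = x_0 * exp((mu - sigma^2/2) t) * exp(sigma^2 t / 2) = x_0 * exp(mu t) = 3*exp(-6*t/5)/4.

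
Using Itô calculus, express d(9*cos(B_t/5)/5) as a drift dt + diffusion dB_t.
d(9*cos(B_t/5)/5) = (-9*cos(B_t/5)/250) dt + (-9*sin(B_t/5)/25) dB_t

Itô's formula for f(B_t) gives d f(B_t) = f'(B_t) dB_t + (1/2) f''(B_t) dt. Compute derivatives of f(x) = 9*cos(x/5)/5:
  f'(x)  = -9*sin(x/5)/25
  f''(x) = -9*cos(x/5)/125
Substitute x = B_t and multiply the f'' term by 1/2:
  drift     = (1/2) * (-9*cos(x/5)/125) evaluated at B_t = -9*cos(B_t/5)/250
  diffusion = (-9*sin(x/5)/25) evaluated at B_t = -9*sin(B_t/5)/25
Therefore d(9*cos(B_t/5)/5) = (-9*cos(B_t/5)/250) dt + (-9*sin(B_t/5)/25) dB_t.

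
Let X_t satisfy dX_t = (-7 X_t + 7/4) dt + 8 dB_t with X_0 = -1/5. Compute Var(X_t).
Var(X_t) = 32/7 - 32*exp(-14*t)/7

The variance V(t) = Var(X_t) satisfies V'(t) = 2 a V(t) + c^2 with V(0) = 0 (drift coefficient is linear in X, diffusion is constant). With a = -7, c = 8, the solution is
  V(t) = (c^2 / (2 a)) * (exp(2 a t) - 1)
       = (8^2 / (2*(-7))) * (exp((-14) t) - 1)
       = 32/7 - 32*exp(-14*t)/7.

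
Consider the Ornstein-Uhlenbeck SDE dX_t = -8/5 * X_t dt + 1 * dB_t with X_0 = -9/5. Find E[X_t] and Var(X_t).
E[X_t] = -9*exp(-8*t/5)/5; Var(X_t) = 5/16 - 5*exp(-16*t/5)/16

The OU SDE dX = -theta X dt + sigma dB admits the integrating factor exp(theta t): d(exp(theta t) X_t) = sigma exp(theta t) dB_t. Integrating from 0 to t:
  X_t = x_0 * exp(-theta t) + sigma * int_0^t exp(-theta (t-s)) dB_s.
The Itô integral has mean 0 and (by the Itô isometry) variance sigma^2 * int_0^t exp(-2 theta (t - s)) ds = sigma^2 * (1 - exp(-2 theta t)) / (2 theta).
With theta = 8/5, sigma = 1, x_0 = -9/5:
  E[X_t] = -9/5 * exp(-8/5 t) = -9*exp(-8*t/5)/5
  Var(X_t) = (1)^2 * (1 - exp(-2*8/5 t)) / (2 * 8/5) = 5/16 - 5*exp(-16*t/5)/16.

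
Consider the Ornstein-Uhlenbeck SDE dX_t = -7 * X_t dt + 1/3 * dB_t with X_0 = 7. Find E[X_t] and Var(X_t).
E[X_t] = 7*exp(-7*t); Var(X_t) = 1/126 - exp(-14*t)/126

The OU SDE dX = -theta X dt + sigma dB admits the integrating factor exp(theta t): d(exp(theta t) X_t) = sigma exp(theta t) dB_t. Integrating from 0 to t:
  X_t = x_0 * exp(-theta t) + sigma * int_0^t exp(-theta (t-s)) dB_s.
The Itô integral has mean 0 and (by the Itô isometry) variance sigma^2 * int_0^t exp(-2 theta (t - s)) ds = sigma^2 * (1 - exp(-2 theta t)) / (2 theta).
With theta = 7, sigma = 1/3, x_0 = 7:
  E[X_t] = 7 * exp(-7 t) = 7*exp(-7*t)
  Var(X_t) = (1/3)^2 * (1 - exp(-2*7 t)) / (2 * 7) = 1/126 - exp(-14*t)/126.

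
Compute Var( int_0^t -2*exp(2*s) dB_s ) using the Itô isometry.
Var = exp(4*t) - 1

The Itô integral of a deterministic integrand f(s) has mean 0 because each increment f(s) * (B_{s+ds} - B_s) has mean 0. By the Itô isometry:
  Var( int_0^t f(s) dB_s ) = E[ (int_0^t f(s) dB_s)^2 ] = int_0^t f(s)^2 ds.
Here f(s) = -2*exp(2*s), so f(s)^2 = 4*exp(4*s). Integrate:
  int_0^t (4*exp(4*s)) ds = exp(4*t) - 1.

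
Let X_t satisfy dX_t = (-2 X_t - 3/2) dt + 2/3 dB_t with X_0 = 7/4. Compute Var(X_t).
Var(X_t) = 1/9 - exp(-4*t)/9

The variance V(t) = Var(X_t) satisfies V'(t) = 2 a V(t) + c^2 with V(0) = 0 (drift coefficient is linear in X, diffusion is constant). With a = -2, c = 2/3, the solution is
  V(t) = (c^2 / (2 a)) * (exp(2 a t) - 1)
       = ((2/3)^2 / (2*(-2))) * (exp((-4) t) - 1)
       = 1/9 - exp(-4*t)/9.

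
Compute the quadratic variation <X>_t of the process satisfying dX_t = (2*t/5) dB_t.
<X>_t = 4*t^3/75

For an Itô process dX_t = a(t) dt + b(t) dB_t, the quadratic variation is <X>_t = int_0^t b(s)^2 ds (the drift term does not contribute). Here b(s) = 2*s/5, so
  b(s)^2 = 4*s^2/25.
Integrating from 0 to t:
  <X>_t = int_0^t (4*s^2/25) ds = 4*t^3/75.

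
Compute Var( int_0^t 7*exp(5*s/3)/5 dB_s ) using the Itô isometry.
Var = 147*exp(10*t/3)/250 - 147/250

The Itô integral of a deterministic integrand f(s) has mean 0 because each increment f(s) * (B_{s+ds} - B_s) has mean 0. By the Itô isometry:
  Var( int_0^t f(s) dB_s ) = E[ (int_0^t f(s) dB_s)^2 ] = int_0^t f(s)^2 ds.
Here f(s) = 7*exp(5*s/3)/5, so f(s)^2 = 49*exp(10*s/3)/25. Integrate:
  int_0^t (49*exp(10*s/3)/25) ds = 147*exp(10*t/3)/250 - 147/250.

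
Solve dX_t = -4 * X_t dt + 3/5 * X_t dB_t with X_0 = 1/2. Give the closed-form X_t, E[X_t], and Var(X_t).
X_t = 1/2 * exp((-209/50) t + (3/5) B_t); E[X_t] = exp(-4*t)/2; Var(X_t) = (exp(9*t/25) - 1)*exp(-8*t)/4

For GBM dX = mu X dt + sigma X dB with X_0 = x_0, apply Itô to Y = log X: dY = (mu - sigma^2/2) dt + sigma dB, so Y_t = log(x_0) + (mu - sigma^2/2) t + sigma B_t and hence X_t = x_0 * exp((mu - sigma^2/2) t + sigma B_t).
With mu = -4, sigma = 3/5, x_0 = 1/2, this gives:
  X_t = 1/2 * exp((-209/50) * t + (3/5) * B_t).
Since sigma*B_t ~ Normal(0, sigma^2 t), E[exp(sigma*B_t)] = exp(sigma^2 t / 2); so E[X_t] = x_0 * exp((mu - sigma^2/2) t) * exp(sigma^2 t / 2) = x_0 * exp(mu t) = exp(-4*t)/2.
Var(X_t) = E[X_t^2] - (E[X_t])^2 = x_0^2 * exp(2 mu t) * (exp(sigma^2 t) - 1) = (exp(9*t/25) - 1)*exp(-8*t)/4.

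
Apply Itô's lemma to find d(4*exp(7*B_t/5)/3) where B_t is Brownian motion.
d(4*exp(7*B_t/5)/3) = (98*exp(7*B_t/5)/75) dt + (28*exp(7*B_t/5)/15) dB_t

Itô's formula for f(B_t) gives d f(B_t) = f'(B_t) dB_t + (1/2) f''(B_t) dt. Compute derivatives of f(x) = 4*exp(7*x/5)/3:
  f'(x)  = 28*exp(7*x/5)/15
  f''(x) = 196*exp(7*x/5)/75
Substitute x = B_t and multiply the f'' term by 1/2:
  drift     = (1/2) * (196*exp(7*x/5)/75) evaluated at B_t = 98*exp(7*B_t/5)/75
  diffusion = (28*exp(7*x/5)/15) evaluated at B_t = 28*exp(7*B_t/5)/15
Therefore d(4*exp(7*B_t/5)/3) = (98*exp(7*B_t/5)/75) dt + (28*exp(7*B_t/5)/15) dB_t.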